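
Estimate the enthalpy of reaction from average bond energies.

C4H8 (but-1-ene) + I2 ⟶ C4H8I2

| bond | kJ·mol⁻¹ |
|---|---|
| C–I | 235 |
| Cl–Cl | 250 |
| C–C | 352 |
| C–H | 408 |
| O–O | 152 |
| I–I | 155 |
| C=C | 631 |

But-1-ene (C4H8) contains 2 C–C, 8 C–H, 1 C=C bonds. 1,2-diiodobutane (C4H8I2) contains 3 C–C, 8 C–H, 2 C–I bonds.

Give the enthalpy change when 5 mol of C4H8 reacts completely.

Bonds broken (reactants):
  C–C: 2 × 352 = 704
  C–H: 8 × 408 = 3264
  C=C: 1 × 631 = 631
  I–I: 1 × 155 = 155
  Σ(broken) = 4754 kJ
Bonds formed (products):
  C–C: 3 × 352 = 1056
  C–H: 8 × 408 = 3264
  C–I: 2 × 235 = 470
  Σ(formed) = 4790 kJ
ΔH = Σ(broken) − Σ(formed) = 4754 − 4790 = −36 kJ
For 5× the reaction as written: 5 × (−36) = −180 kJ

ΔH = −180 kJ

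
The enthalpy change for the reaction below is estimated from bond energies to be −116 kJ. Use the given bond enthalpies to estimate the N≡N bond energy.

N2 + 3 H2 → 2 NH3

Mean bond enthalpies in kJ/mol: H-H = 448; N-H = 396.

Let D be the N≡N bond energy.
Σ(broken) = 3×448 + 1×D = 1344 + D
Σ(formed) = 6×396 = 2376
ΔH = Σ(broken) − Σ(formed) = (1344 + D) − (2376) = −1032 + D
Setting this equal to −116 kJ gives D = 916 kJ/mol.

D(N≡N) ≈ 916 kJ/mol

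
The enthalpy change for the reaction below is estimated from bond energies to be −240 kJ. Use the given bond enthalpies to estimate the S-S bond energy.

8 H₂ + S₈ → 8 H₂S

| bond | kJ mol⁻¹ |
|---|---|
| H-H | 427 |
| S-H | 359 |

D(S-S) ≈ 261 kJ/mol

Let D be the S-S bond energy.
Σ(broken) = 8×427 + 8×D = 3416 + 8D
Σ(formed) = 16×359 = 5744
ΔH = Σ(broken) − Σ(formed) = (3416 + 8D) − (5744) = −2328 + 8D
Setting this equal to −240 kJ gives 8D = 2088, so D = 261 kJ/mol.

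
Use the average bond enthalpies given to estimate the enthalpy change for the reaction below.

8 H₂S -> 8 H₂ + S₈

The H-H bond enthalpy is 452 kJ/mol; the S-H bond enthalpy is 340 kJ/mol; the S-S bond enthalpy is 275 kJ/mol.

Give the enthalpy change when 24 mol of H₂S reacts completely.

Bonds broken (reactants):
  S-H: 16 × 340 = 5440
  Σ(broken) = 5440 kJ
Bonds formed (products):
  H-H: 8 × 452 = 3616
  S-S: 8 × 275 = 2200
  Σ(formed) = 5816 kJ
ΔH = Σ(broken) − Σ(formed) = 5440 − 5816 = −376 kJ
For 3× the reaction as written: 3 × (−376) = −1128 kJ

ΔH = −1128 kJ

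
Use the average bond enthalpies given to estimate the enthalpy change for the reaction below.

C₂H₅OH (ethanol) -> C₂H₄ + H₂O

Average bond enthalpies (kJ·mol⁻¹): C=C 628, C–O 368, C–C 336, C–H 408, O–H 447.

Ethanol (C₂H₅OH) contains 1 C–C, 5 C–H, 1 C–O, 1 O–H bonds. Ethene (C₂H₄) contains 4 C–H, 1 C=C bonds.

Bonds broken (reactants):
  C–C: 1 × 336 = 336
  C–H: 5 × 408 = 2040
  C–O: 1 × 368 = 368
  O–H: 1 × 447 = 447
  Σ(broken) = 3191 kJ
Bonds formed (products):
  C–H: 4 × 408 = 1632
  C=C: 1 × 628 = 628
  O–H: 2 × 447 = 894
  Σ(formed) = 3154 kJ
ΔH = Σ(broken) − Σ(formed) = 3191 − 3154 = +37 kJ

ΔH ≈ +37 kJ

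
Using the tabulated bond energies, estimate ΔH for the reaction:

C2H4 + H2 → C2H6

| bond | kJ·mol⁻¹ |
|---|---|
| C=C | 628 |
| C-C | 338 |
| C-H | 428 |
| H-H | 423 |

ΔH ≈ −143 kJ

Bonds broken (reactants):
  C-H: 4 × 428 = 1712
  C=C: 1 × 628 = 628
  H-H: 1 × 423 = 423
  Σ(broken) = 2763 kJ
Bonds formed (products):
  C-C: 1 × 338 = 338
  C-H: 6 × 428 = 2568
  Σ(formed) = 2906 kJ
ΔH = Σ(broken) − Σ(formed) = 2763 − 2906 = −143 kJ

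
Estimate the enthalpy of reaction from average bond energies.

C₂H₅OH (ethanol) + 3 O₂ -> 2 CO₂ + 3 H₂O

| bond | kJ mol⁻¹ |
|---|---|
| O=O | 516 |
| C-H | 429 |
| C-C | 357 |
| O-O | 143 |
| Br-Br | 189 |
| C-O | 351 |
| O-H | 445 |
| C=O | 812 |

Bonds broken (reactants):
  C-C: 1 × 357 = 357
  C-H: 5 × 429 = 2145
  C-O: 1 × 351 = 351
  O-H: 1 × 445 = 445
  O=O: 3 × 516 = 1548
  Σ(broken) = 4846 kJ
Bonds formed (products):
  C=O: 4 × 812 = 3248
  O-H: 6 × 445 = 2670
  Σ(formed) = 5918 kJ
ΔH = Σ(broken) − Σ(formed) = 4846 − 5918 = −1072 kJ

ΔH ≈ −1072 kJ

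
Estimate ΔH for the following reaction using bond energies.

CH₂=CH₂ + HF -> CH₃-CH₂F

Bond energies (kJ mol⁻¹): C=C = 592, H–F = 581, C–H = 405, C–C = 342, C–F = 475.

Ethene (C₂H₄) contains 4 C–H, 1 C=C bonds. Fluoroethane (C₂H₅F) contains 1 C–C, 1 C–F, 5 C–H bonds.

ΔH ≈ −49 kJ

Bonds broken (reactants):
  C–H: 4 × 405 = 1620
  C=C: 1 × 592 = 592
  H–F: 1 × 581 = 581
  Σ(broken) = 2793 kJ
Bonds formed (products):
  C–C: 1 × 342 = 342
  C–F: 1 × 475 = 475
  C–H: 5 × 405 = 2025
  Σ(formed) = 2842 kJ
ΔH = Σ(broken) − Σ(formed) = 2793 − 2842 = −49 kJ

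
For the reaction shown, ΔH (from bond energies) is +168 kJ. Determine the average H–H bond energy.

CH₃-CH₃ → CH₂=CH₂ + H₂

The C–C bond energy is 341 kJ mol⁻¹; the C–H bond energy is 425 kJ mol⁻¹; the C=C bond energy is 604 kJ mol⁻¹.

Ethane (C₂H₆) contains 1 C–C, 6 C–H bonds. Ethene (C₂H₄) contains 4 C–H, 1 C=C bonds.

D(H–H) ≈ 419 kJ/mol

Let D be the H–H bond energy.
Σ(broken) = 1×341 + 6×425 = 2891
Σ(formed) = 4×425 + 1×604 + 1×D = 2304 + D
ΔH = Σ(broken) − Σ(formed) = (2891) − (2304 + D) = +587 − D
Setting this equal to +168 kJ gives D = 419 kJ/mol.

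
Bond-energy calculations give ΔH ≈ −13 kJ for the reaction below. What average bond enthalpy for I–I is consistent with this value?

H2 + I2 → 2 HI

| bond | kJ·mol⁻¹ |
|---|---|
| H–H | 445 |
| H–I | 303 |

D(I–I) ≈ 148 kJ/mol

Let D be the I–I bond energy.
Σ(broken) = 1×445 + 1×D = 445 + D
Σ(formed) = 2×303 = 606
ΔH = Σ(broken) − Σ(formed) = (445 + D) − (606) = −161 + D
Setting this equal to −13 kJ gives D = 148 kJ/mol.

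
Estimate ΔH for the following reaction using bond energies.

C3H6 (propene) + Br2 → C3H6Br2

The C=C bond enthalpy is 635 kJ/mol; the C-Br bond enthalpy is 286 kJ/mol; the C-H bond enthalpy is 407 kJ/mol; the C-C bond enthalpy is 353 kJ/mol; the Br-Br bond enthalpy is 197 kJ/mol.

ΔH ≈ −93 kJ

Bonds broken (reactants):
  Br-Br: 1 × 197 = 197
  C-C: 1 × 353 = 353
  C-H: 6 × 407 = 2442
  C=C: 1 × 635 = 635
  Σ(broken) = 3627 kJ
Bonds formed (products):
  C-Br: 2 × 286 = 572
  C-C: 2 × 353 = 706
  C-H: 6 × 407 = 2442
  Σ(formed) = 3720 kJ
ΔH = Σ(broken) − Σ(formed) = 3627 − 3720 = −93 kJ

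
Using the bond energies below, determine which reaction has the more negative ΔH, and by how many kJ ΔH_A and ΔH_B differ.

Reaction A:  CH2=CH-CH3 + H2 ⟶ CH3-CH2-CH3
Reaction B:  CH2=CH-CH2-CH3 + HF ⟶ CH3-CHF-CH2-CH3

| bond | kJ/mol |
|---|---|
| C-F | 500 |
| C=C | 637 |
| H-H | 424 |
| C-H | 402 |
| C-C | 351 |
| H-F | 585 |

Reaction A, by 63 kJ

Reaction A:
  Bonds broken (reactants):
    C-C: 1 × 351 = 351
    C-H: 6 × 402 = 2412
    C=C: 1 × 637 = 637
    H-H: 1 × 424 = 424
    Σ(broken) = 3824 kJ
  Bonds formed (products):
    C-C: 2 × 351 = 702
    C-H: 8 × 402 = 3216
    Σ(formed) = 3918 kJ
  ΔH_A = 3824 − 3918 = −94 kJ
Reaction B:
  Bonds broken (reactants):
    C-C: 2 × 351 = 702
    C-H: 8 × 402 = 3216
    C=C: 1 × 637 = 637
    H-F: 1 × 585 = 585
    Σ(broken) = 5140 kJ
  Bonds formed (products):
    C-C: 3 × 351 = 1053
    C-F: 1 × 500 = 500
    C-H: 9 × 402 = 3618
    Σ(formed) = 5171 kJ
  ΔH_B = 5140 − 5171 = −31 kJ
ΔH_A − ΔH_B = −63 kJ, so reaction A has the more negative ΔH; |ΔH_A − ΔH_B| = 63 kJ.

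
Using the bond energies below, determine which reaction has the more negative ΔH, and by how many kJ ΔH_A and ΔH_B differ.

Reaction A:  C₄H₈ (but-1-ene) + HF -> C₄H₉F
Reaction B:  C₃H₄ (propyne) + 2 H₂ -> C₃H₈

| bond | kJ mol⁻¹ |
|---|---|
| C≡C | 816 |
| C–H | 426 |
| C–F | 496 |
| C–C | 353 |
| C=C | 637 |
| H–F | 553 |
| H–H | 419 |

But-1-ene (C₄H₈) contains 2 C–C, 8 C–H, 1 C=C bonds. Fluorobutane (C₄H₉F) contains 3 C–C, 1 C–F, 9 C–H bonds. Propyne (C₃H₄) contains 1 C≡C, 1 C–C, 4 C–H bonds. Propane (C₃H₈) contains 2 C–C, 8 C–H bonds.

Reaction A:
  Bonds broken (reactants):
    C–C: 2 × 353 = 706
    C–H: 8 × 426 = 3408
    C=C: 1 × 637 = 637
    H–F: 1 × 553 = 553
    Σ(broken) = 5304 kJ
  Bonds formed (products):
    C–C: 3 × 353 = 1059
    C–F: 1 × 496 = 496
    C–H: 9 × 426 = 3834
    Σ(formed) = 5389 kJ
  ΔH_A = 5304 − 5389 = −85 kJ
Reaction B:
  Bonds broken (reactants):
    C≡C: 1 × 816 = 816
    C–C: 1 × 353 = 353
    C–H: 4 × 426 = 1704
    H–H: 2 × 419 = 838
    Σ(broken) = 3711 kJ
  Bonds formed (products):
    C–C: 2 × 353 = 706
    C–H: 8 × 426 = 3408
    Σ(formed) = 4114 kJ
  ΔH_B = 3711 − 4114 = −403 kJ
ΔH_A − ΔH_B = +318 kJ, so reaction B has the more negative ΔH; |ΔH_A − ΔH_B| = 318 kJ.

Reaction B, by 318 kJ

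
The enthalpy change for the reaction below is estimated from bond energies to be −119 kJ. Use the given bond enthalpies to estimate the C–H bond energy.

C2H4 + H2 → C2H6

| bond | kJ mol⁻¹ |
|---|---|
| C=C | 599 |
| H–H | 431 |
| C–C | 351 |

Let D be the C–H bond energy.
Σ(broken) = 4×D + 1×599 + 1×431 = 1030 + 4D
Σ(formed) = 1×351 + 6×D = 351 + 6D
ΔH = Σ(broken) − Σ(formed) = (1030 + 4D) − (351 + 6D) = +679 − 2D
Setting this equal to −119 kJ gives 2D = 798, so D = 399 kJ/mol.

D(C–H) ≈ 399 kJ/mol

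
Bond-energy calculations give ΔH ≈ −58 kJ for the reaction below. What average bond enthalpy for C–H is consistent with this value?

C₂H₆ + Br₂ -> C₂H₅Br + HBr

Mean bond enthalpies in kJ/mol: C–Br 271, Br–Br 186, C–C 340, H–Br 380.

Let D be the C–H bond energy.
Σ(broken) = 1×186 + 1×340 + 6×D = 526 + 6D
Σ(formed) = 1×271 + 1×340 + 5×D + 1×380 = 991 + 5D
ΔH = Σ(broken) − Σ(formed) = (526 + 6D) − (991 + 5D) = −465 + D
Setting this equal to −58 kJ gives D = 407 kJ/mol.

D(C–H) ≈ 407 kJ/mol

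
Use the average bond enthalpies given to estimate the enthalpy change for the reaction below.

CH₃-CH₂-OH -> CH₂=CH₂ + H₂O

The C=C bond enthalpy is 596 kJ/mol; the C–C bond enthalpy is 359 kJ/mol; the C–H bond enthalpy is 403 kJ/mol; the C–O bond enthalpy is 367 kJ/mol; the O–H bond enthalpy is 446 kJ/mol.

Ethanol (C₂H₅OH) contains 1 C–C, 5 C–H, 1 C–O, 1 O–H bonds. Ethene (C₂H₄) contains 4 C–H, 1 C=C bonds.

Bonds broken (reactants):
  C–C: 1 × 359 = 359
  C–H: 5 × 403 = 2015
  C–O: 1 × 367 = 367
  O–H: 1 × 446 = 446
  Σ(broken) = 3187 kJ
Bonds formed (products):
  C–H: 4 × 403 = 1612
  C=C: 1 × 596 = 596
  O–H: 2 × 446 = 892
  Σ(formed) = 3100 kJ
ΔH = Σ(broken) − Σ(formed) = 3187 − 3100 = +87 kJ

ΔH ≈ +87 kJ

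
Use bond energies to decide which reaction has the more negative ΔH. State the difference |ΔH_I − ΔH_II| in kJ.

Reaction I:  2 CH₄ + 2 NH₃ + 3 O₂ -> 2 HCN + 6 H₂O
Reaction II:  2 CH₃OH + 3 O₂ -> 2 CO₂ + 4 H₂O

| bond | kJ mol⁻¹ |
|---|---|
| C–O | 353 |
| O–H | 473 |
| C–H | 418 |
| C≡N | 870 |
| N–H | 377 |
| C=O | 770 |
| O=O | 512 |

Reaction II, by 58 kJ

Reaction I:
  Bonds broken (reactants):
    C–H: 8 × 418 = 3344
    N–H: 6 × 377 = 2262
    O=O: 3 × 512 = 1536
    Σ(broken) = 7142 kJ
  Bonds formed (products):
    C≡N: 2 × 870 = 1740
    C–H: 2 × 418 = 836
    O–H: 12 × 473 = 5676
    Σ(formed) = 8252 kJ
  ΔH_I = 7142 − 8252 = −1110 kJ
Reaction II:
  Bonds broken (reactants):
    C–H: 6 × 418 = 2508
    C–O: 2 × 353 = 706
    O–H: 2 × 473 = 946
    O=O: 3 × 512 = 1536
    Σ(broken) = 5696 kJ
  Bonds formed (products):
    C=O: 4 × 770 = 3080
    O–H: 8 × 473 = 3784
    Σ(formed) = 6864 kJ
  ΔH_II = 5696 − 6864 = −1168 kJ
ΔH_I − ΔH_II = +58 kJ, so reaction II has the more negative ΔH; |ΔH_I − ΔH_II| = 58 kJ.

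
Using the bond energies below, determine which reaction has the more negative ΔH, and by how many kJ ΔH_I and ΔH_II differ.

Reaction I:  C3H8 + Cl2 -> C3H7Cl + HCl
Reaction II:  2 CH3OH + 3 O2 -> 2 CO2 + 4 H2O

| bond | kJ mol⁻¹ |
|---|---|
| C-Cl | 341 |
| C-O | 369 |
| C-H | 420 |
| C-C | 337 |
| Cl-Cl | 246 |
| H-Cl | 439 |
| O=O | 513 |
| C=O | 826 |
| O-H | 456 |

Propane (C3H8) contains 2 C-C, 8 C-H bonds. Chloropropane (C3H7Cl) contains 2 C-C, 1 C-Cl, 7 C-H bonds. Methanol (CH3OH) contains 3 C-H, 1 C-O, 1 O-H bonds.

Reaction I:
  Bonds broken (reactants):
    C-C: 2 × 337 = 674
    C-H: 8 × 420 = 3360
    Cl-Cl: 1 × 246 = 246
    Σ(broken) = 4280 kJ
  Bonds formed (products):
    C-C: 2 × 337 = 674
    C-Cl: 1 × 341 = 341
    C-H: 7 × 420 = 2940
    H-Cl: 1 × 439 = 439
    Σ(formed) = 4394 kJ
  ΔH_I = 4280 − 4394 = −114 kJ
Reaction II:
  Bonds broken (reactants):
    C-H: 6 × 420 = 2520
    C-O: 2 × 369 = 738
    O-H: 2 × 456 = 912
    O=O: 3 × 513 = 1539
    Σ(broken) = 5709 kJ
  Bonds formed (products):
    C=O: 4 × 826 = 3304
    O-H: 8 × 456 = 3648
    Σ(formed) = 6952 kJ
  ΔH_II = 5709 − 6952 = −1243 kJ
ΔH_I − ΔH_II = +1129 kJ, so reaction II has the more negative ΔH; |ΔH_I − ΔH_II| = 1129 kJ.

Reaction II, by 1129 kJ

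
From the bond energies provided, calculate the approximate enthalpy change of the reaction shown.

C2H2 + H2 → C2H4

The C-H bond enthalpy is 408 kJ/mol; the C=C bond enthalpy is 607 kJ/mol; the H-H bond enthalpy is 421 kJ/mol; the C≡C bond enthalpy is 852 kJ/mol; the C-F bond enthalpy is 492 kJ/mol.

Bonds broken (reactants):
  C≡C: 1 × 852 = 852
  C-H: 2 × 408 = 816
  H-H: 1 × 421 = 421
  Σ(broken) = 2089 kJ
Bonds formed (products):
  C-H: 4 × 408 = 1632
  C=C: 1 × 607 = 607
  Σ(formed) = 2239 kJ
ΔH = Σ(broken) − Σ(formed) = 2089 − 2239 = −150 kJ

ΔH ≈ −150 kJ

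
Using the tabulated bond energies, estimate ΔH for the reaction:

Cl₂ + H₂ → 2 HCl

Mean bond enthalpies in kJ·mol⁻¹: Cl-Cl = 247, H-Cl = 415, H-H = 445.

Bonds broken (reactants):
  Cl-Cl: 1 × 247 = 247
  H-H: 1 × 445 = 445
  Σ(broken) = 692 kJ
Bonds formed (products):
  H-Cl: 2 × 415 = 830
  Σ(formed) = 830 kJ
ΔH = Σ(broken) − Σ(formed) = 692 − 830 = −138 kJ

ΔH ≈ −138 kJ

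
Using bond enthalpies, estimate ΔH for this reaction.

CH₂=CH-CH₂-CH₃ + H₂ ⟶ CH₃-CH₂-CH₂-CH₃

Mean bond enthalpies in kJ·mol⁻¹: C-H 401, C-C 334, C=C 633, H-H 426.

Bonds broken (reactants):
  C-C: 2 × 334 = 668
  C-H: 8 × 401 = 3208
  C=C: 1 × 633 = 633
  H-H: 1 × 426 = 426
  Σ(broken) = 4935 kJ
Bonds formed (products):
  C-C: 3 × 334 = 1002
  C-H: 10 × 401 = 4010
  Σ(formed) = 5012 kJ
ΔH = Σ(broken) − Σ(formed) = 4935 − 5012 = −77 kJ

ΔH ≈ −77 kJ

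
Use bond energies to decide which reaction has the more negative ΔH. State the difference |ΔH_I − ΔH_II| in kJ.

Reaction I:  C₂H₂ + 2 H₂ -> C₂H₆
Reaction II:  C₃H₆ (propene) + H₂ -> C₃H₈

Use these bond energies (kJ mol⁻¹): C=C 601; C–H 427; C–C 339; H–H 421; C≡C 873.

Reaction I:
  Bonds broken (reactants):
    C≡C: 1 × 873 = 873
    C–H: 2 × 427 = 854
    H–H: 2 × 421 = 842
    Σ(broken) = 2569 kJ
  Bonds formed (products):
    C–C: 1 × 339 = 339
    C–H: 6 × 427 = 2562
    Σ(formed) = 2901 kJ
  ΔH_I = 2569 − 2901 = −332 kJ
Reaction II:
  Bonds broken (reactants):
    C–C: 1 × 339 = 339
    C–H: 6 × 427 = 2562
    C=C: 1 × 601 = 601
    H–H: 1 × 421 = 421
    Σ(broken) = 3923 kJ
  Bonds formed (products):
    C–C: 2 × 339 = 678
    C–H: 8 × 427 = 3416
    Σ(formed) = 4094 kJ
  ΔH_II = 3923 − 4094 = −171 kJ
ΔH_I − ΔH_II = −161 kJ, so reaction I has the more negative ΔH; |ΔH_I − ΔH_II| = 161 kJ.

Reaction I, by 161 kJ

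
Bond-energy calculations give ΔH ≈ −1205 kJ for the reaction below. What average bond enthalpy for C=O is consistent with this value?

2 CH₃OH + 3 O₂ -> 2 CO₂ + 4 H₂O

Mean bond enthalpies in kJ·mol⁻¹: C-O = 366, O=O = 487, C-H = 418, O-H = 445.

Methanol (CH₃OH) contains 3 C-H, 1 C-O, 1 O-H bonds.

Let D be the C=O bond energy.
Σ(broken) = 6×418 + 2×366 + 2×445 + 3×487 = 5591
Σ(formed) = 4×D + 8×445 = 3560 + 4D
ΔH = Σ(broken) − Σ(formed) = (5591) − (3560 + 4D) = +2031 − 4D
Setting this equal to −1205 kJ gives 4D = 3236, so D = 809 kJ/mol.

D(C=O) ≈ 809 kJ/mol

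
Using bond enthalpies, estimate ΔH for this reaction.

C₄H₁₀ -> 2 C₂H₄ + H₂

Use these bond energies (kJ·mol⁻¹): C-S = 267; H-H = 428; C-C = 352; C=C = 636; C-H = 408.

Bonds broken (reactants):
  C-C: 3 × 352 = 1056
  C-H: 10 × 408 = 4080
  Σ(broken) = 5136 kJ
Bonds formed (products):
  C-H: 8 × 408 = 3264
  C=C: 2 × 636 = 1272
  H-H: 1 × 428 = 428
  Σ(formed) = 4964 kJ
ΔH = Σ(broken) − Σ(formed) = 5136 − 4964 = +172 kJ

ΔH ≈ +172 kJ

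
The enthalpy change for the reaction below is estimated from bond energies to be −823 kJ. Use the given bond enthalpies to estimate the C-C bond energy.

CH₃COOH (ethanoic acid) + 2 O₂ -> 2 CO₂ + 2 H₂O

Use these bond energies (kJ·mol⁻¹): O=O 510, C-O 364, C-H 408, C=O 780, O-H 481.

Let D be the C-C bond energy.
Σ(broken) = 1×D + 3×408 + 1×364 + 1×780 + 1×481 + 2×510 = 3869 + D
Σ(formed) = 4×780 + 4×481 = 5044
ΔH = Σ(broken) − Σ(formed) = (3869 + D) − (5044) = −1175 + D
Setting this equal to −823 kJ gives D = 352 kJ/mol.

D(C-C) ≈ 352 kJ/mol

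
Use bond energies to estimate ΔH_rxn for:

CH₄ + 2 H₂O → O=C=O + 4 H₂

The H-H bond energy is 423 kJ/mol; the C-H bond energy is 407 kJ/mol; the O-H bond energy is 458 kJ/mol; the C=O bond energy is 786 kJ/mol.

ΔH ≈ +196 kJ

Bonds broken (reactants):
  C-H: 4 × 407 = 1628
  O-H: 4 × 458 = 1832
  Σ(broken) = 3460 kJ
Bonds formed (products):
  C=O: 2 × 786 = 1572
  H-H: 4 × 423 = 1692
  Σ(formed) = 3264 kJ
ΔH = Σ(broken) − Σ(formed) = 3460 − 3264 = +196 kJ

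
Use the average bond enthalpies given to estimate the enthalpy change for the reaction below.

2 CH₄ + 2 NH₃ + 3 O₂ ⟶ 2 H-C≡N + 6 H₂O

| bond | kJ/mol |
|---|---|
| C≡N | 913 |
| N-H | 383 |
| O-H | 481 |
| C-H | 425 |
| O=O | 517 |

Bonds broken (reactants):
  C-H: 8 × 425 = 3400
  N-H: 6 × 383 = 2298
  O=O: 3 × 517 = 1551
  Σ(broken) = 7249 kJ
Bonds formed (products):
  C≡N: 2 × 913 = 1826
  C-H: 2 × 425 = 850
  O-H: 12 × 481 = 5772
  Σ(formed) = 8448 kJ
ΔH = Σ(broken) − Σ(formed) = 7249 − 8448 = −1199 kJ

ΔH ≈ −1199 kJ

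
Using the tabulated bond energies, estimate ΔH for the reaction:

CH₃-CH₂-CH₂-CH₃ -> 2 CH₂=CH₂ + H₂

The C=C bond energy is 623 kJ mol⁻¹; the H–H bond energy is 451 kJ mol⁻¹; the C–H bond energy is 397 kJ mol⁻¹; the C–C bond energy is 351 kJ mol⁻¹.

ΔH ≈ +150 kJ

Bonds broken (reactants):
  C–C: 3 × 351 = 1053
  C–H: 10 × 397 = 3970
  Σ(broken) = 5023 kJ
Bonds formed (products):
  C–H: 8 × 397 = 3176
  C=C: 2 × 623 = 1246
  H–H: 1 × 451 = 451
  Σ(formed) = 4873 kJ
ΔH = Σ(broken) − Σ(formed) = 5023 − 4873 = +150 kJ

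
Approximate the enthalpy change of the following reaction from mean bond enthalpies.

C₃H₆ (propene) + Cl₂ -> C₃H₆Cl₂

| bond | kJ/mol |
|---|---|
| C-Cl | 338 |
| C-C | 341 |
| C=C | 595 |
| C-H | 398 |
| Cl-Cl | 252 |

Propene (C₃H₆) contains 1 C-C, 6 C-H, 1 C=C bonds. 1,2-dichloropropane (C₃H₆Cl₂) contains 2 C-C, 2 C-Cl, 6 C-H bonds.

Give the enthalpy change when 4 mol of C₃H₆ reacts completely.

ΔH = −680 kJ

Bonds broken (reactants):
  C-C: 1 × 341 = 341
  C-H: 6 × 398 = 2388
  C=C: 1 × 595 = 595
  Cl-Cl: 1 × 252 = 252
  Σ(broken) = 3576 kJ
Bonds formed (products):
  C-C: 2 × 341 = 682
  C-Cl: 2 × 338 = 676
  C-H: 6 × 398 = 2388
  Σ(formed) = 3746 kJ
ΔH = Σ(broken) − Σ(formed) = 3576 − 3746 = −170 kJ
For 4× the reaction as written: 4 × (−170) = −680 kJ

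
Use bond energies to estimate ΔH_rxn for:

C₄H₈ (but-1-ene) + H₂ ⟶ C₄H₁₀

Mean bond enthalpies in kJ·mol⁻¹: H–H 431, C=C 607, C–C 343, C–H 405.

Bonds broken (reactants):
  C–C: 2 × 343 = 686
  C–H: 8 × 405 = 3240
  C=C: 1 × 607 = 607
  H–H: 1 × 431 = 431
  Σ(broken) = 4964 kJ
Bonds formed (products):
  C–C: 3 × 343 = 1029
  C–H: 10 × 405 = 4050
  Σ(formed) = 5079 kJ
ΔH = Σ(broken) − Σ(formed) = 4964 − 5079 = −115 kJ

ΔH ≈ −115 kJ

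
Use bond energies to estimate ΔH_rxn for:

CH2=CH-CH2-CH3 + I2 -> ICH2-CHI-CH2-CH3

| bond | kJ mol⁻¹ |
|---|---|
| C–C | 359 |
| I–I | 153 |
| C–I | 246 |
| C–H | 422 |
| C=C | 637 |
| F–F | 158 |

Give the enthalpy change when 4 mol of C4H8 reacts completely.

Bonds broken (reactants):
  C–C: 2 × 359 = 718
  C–H: 8 × 422 = 3376
  C=C: 1 × 637 = 637
  I–I: 1 × 153 = 153
  Σ(broken) = 4884 kJ
Bonds formed (products):
  C–C: 3 × 359 = 1077
  C–H: 8 × 422 = 3376
  C–I: 2 × 246 = 492
  Σ(formed) = 4945 kJ
ΔH = Σ(broken) − Σ(formed) = 4884 − 4945 = −61 kJ
For 4× the reaction as written: 4 × (−61) = −244 kJ

ΔH = −244 kJ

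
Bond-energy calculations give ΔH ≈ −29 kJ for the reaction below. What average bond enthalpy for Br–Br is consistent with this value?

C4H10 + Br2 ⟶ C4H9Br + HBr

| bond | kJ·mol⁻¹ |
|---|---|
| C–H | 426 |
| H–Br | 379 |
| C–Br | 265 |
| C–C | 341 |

D(Br–Br) ≈ 189 kJ/mol

Let D be the Br–Br bond energy.
Σ(broken) = 1×D + 3×341 + 10×426 = 5283 + D
Σ(formed) = 1×265 + 3×341 + 9×426 + 1×379 = 5501
ΔH = Σ(broken) − Σ(formed) = (5283 + D) − (5501) = −218 + D
Setting this equal to −29 kJ gives D = 189 kJ/mol.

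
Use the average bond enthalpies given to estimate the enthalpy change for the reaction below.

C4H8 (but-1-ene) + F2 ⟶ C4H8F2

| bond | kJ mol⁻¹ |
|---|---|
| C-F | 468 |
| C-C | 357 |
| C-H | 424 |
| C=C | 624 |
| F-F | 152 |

Bonds broken (reactants):
  C-C: 2 × 357 = 714
  C-H: 8 × 424 = 3392
  C=C: 1 × 624 = 624
  F-F: 1 × 152 = 152
  Σ(broken) = 4882 kJ
Bonds formed (products):
  C-C: 3 × 357 = 1071
  C-F: 2 × 468 = 936
  C-H: 8 × 424 = 3392
  Σ(formed) = 5399 kJ
ΔH = Σ(broken) − Σ(formed) = 4882 − 5399 = −517 kJ

ΔH ≈ −517 kJ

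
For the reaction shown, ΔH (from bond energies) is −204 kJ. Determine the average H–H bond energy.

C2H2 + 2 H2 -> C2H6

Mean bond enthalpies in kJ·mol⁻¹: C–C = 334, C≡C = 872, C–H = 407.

Let D be the H–H bond energy.
Σ(broken) = 1×872 + 2×407 + 2×D = 1686 + 2D
Σ(formed) = 1×334 + 6×407 = 2776
ΔH = Σ(broken) − Σ(formed) = (1686 + 2D) − (2776) = −1090 + 2D
Setting this equal to −204 kJ gives 2D = 886, so D = 443 kJ/mol.

D(H–H) ≈ 443 kJ/mol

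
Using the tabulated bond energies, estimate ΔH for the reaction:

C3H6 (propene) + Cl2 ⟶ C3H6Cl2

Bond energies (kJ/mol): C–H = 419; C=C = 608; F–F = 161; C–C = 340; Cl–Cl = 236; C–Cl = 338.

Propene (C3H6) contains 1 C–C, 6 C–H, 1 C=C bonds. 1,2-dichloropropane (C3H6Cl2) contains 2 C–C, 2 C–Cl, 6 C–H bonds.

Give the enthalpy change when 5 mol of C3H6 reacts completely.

ΔH = −860 kJ

Bonds broken (reactants):
  C–C: 1 × 340 = 340
  C–H: 6 × 419 = 2514
  C=C: 1 × 608 = 608
  Cl–Cl: 1 × 236 = 236
  Σ(broken) = 3698 kJ
Bonds formed (products):
  C–C: 2 × 340 = 680
  C–Cl: 2 × 338 = 676
  C–H: 6 × 419 = 2514
  Σ(formed) = 3870 kJ
ΔH = Σ(broken) − Σ(formed) = 3698 − 3870 = −172 kJ
For 5× the reaction as written: 5 × (−172) = −860 kJ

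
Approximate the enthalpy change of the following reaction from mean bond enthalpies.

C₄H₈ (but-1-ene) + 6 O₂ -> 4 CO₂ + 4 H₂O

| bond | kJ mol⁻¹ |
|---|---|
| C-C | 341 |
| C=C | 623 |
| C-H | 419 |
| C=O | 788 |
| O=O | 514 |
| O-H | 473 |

ΔH ≈ −2347 kJ

Bonds broken (reactants):
  C-C: 2 × 341 = 682
  C-H: 8 × 419 = 3352
  C=C: 1 × 623 = 623
  O=O: 6 × 514 = 3084
  Σ(broken) = 7741 kJ
Bonds formed (products):
  C=O: 8 × 788 = 6304
  O-H: 8 × 473 = 3784
  Σ(formed) = 10088 kJ
ΔH = Σ(broken) − Σ(formed) = 7741 − 10088 = −2347 kJ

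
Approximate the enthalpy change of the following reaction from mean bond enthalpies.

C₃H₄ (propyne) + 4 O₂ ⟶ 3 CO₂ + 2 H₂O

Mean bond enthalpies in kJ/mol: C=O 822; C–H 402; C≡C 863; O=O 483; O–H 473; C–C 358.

ΔH ≈ −2063 kJ

Bonds broken (reactants):
  C≡C: 1 × 863 = 863
  C–C: 1 × 358 = 358
  C–H: 4 × 402 = 1608
  O=O: 4 × 483 = 1932
  Σ(broken) = 4761 kJ
Bonds formed (products):
  C=O: 6 × 822 = 4932
  O–H: 4 × 473 = 1892
  Σ(formed) = 6824 kJ
ΔH = Σ(broken) − Σ(formed) = 4761 − 6824 = −2063 kJ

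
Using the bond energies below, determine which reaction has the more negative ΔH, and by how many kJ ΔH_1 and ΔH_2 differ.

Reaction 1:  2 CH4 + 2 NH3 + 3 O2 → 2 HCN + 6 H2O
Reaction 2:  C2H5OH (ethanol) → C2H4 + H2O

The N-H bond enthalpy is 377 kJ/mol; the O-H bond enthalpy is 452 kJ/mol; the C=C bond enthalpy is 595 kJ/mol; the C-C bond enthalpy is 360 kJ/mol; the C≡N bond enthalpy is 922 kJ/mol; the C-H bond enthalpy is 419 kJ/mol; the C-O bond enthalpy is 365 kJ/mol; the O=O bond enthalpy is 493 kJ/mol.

Reaction 1, by 1110 kJ

Reaction 1:
  Bonds broken (reactants):
    C-H: 8 × 419 = 3352
    N-H: 6 × 377 = 2262
    O=O: 3 × 493 = 1479
    Σ(broken) = 7093 kJ
  Bonds formed (products):
    C≡N: 2 × 922 = 1844
    C-H: 2 × 419 = 838
    O-H: 12 × 452 = 5424
    Σ(formed) = 8106 kJ
  ΔH_1 = 7093 − 8106 = −1013 kJ
Reaction 2:
  Bonds broken (reactants):
    C-C: 1 × 360 = 360
    C-H: 5 × 419 = 2095
    C-O: 1 × 365 = 365
    O-H: 1 × 452 = 452
    Σ(broken) = 3272 kJ
  Bonds formed (products):
    C-H: 4 × 419 = 1676
    C=C: 1 × 595 = 595
    O-H: 2 × 452 = 904
    Σ(formed) = 3175 kJ
  ΔH_2 = 3272 − 3175 = +97 kJ
ΔH_1 − ΔH_2 = −1110 kJ, so reaction 1 has the more negative ΔH; |ΔH_1 − ΔH_2| = 1110 kJ.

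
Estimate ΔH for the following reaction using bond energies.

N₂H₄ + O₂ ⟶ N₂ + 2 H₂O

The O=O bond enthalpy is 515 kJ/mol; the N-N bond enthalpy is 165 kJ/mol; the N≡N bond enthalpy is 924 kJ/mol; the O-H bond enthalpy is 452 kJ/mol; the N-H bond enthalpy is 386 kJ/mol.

ΔH ≈ −508 kJ

Bonds broken (reactants):
  N-H: 4 × 386 = 1544
  N-N: 1 × 165 = 165
  O=O: 1 × 515 = 515
  Σ(broken) = 2224 kJ
Bonds formed (products):
  N≡N: 1 × 924 = 924
  O-H: 4 × 452 = 1808
  Σ(formed) = 2732 kJ
ΔH = Σ(broken) − Σ(formed) = 2224 − 2732 = −508 kJ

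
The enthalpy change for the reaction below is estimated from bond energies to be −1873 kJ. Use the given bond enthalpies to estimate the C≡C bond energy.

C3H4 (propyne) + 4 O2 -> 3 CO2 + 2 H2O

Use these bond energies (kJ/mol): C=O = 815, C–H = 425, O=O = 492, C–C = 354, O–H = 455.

D(C≡C) ≈ 815 kJ/mol

Let D be the C≡C bond energy.
Σ(broken) = 1×D + 1×354 + 4×425 + 4×492 = 4022 + D
Σ(formed) = 6×815 + 4×455 = 6710
ΔH = Σ(broken) − Σ(formed) = (4022 + D) − (6710) = −2688 + D
Setting this equal to −1873 kJ gives D = 815 kJ/mol.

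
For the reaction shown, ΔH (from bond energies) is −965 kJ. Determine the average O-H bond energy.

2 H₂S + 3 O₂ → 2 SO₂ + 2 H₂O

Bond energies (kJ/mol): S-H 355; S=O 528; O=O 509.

Let D be the O-H bond energy.
Σ(broken) = 3×509 + 4×355 = 2947
Σ(formed) = 4×D + 4×528 = 2112 + 4D
ΔH = Σ(broken) − Σ(formed) = (2947) − (2112 + 4D) = +835 − 4D
Setting this equal to −965 kJ gives 4D = 1800, so D = 450 kJ/mol.

D(O-H) ≈ 450 kJ/mol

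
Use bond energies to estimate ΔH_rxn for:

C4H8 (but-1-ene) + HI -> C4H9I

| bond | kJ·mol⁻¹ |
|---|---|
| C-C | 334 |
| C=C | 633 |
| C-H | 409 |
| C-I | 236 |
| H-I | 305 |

Bonds broken (reactants):
  C-C: 2 × 334 = 668
  C-H: 8 × 409 = 3272
  C=C: 1 × 633 = 633
  H-I: 1 × 305 = 305
  Σ(broken) = 4878 kJ
Bonds formed (products):
  C-C: 3 × 334 = 1002
  C-H: 9 × 409 = 3681
  C-I: 1 × 236 = 236
  Σ(formed) = 4919 kJ
ΔH = Σ(broken) − Σ(formed) = 4878 − 4919 = −41 kJ

ΔH ≈ −41 kJ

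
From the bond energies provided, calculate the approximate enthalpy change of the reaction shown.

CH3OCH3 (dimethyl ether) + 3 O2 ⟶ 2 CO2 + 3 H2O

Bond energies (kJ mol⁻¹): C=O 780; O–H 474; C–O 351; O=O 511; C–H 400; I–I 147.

Bonds broken (reactants):
  C–H: 6 × 400 = 2400
  C–O: 2 × 351 = 702
  O=O: 3 × 511 = 1533
  Σ(broken) = 4635 kJ
Bonds formed (products):
  C=O: 4 × 780 = 3120
  O–H: 6 × 474 = 2844
  Σ(formed) = 5964 kJ
ΔH = Σ(broken) − Σ(formed) = 4635 − 5964 = −1329 kJ

ΔH ≈ −1329 kJ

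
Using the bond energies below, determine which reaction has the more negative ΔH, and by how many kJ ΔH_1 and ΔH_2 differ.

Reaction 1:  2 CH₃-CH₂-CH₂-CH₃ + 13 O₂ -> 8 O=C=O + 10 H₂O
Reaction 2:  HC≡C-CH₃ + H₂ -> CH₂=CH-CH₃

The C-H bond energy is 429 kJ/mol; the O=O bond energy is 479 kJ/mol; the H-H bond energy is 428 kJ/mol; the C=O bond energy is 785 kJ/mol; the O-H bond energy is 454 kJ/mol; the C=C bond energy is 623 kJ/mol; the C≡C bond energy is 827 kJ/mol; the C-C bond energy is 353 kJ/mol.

Reaction 1:
  Bonds broken (reactants):
    C-C: 6 × 353 = 2118
    C-H: 20 × 429 = 8580
    O=O: 13 × 479 = 6227
    Σ(broken) = 16925 kJ
  Bonds formed (products):
    C=O: 16 × 785 = 12560
    O-H: 20 × 454 = 9080
    Σ(formed) = 21640 kJ
  ΔH_1 = 16925 − 21640 = −4715 kJ
Reaction 2:
  Bonds broken (reactants):
    C≡C: 1 × 827 = 827
    C-C: 1 × 353 = 353
    C-H: 4 × 429 = 1716
    H-H: 1 × 428 = 428
    Σ(broken) = 3324 kJ
  Bonds formed (products):
    C-C: 1 × 353 = 353
    C-H: 6 × 429 = 2574
    C=C: 1 × 623 = 623
    Σ(formed) = 3550 kJ
  ΔH_2 = 3324 − 3550 = −226 kJ
ΔH_1 − ΔH_2 = −4489 kJ, so reaction 1 has the more negative ΔH; |ΔH_1 − ΔH_2| = 4489 kJ.

Reaction 1, by 4489 kJ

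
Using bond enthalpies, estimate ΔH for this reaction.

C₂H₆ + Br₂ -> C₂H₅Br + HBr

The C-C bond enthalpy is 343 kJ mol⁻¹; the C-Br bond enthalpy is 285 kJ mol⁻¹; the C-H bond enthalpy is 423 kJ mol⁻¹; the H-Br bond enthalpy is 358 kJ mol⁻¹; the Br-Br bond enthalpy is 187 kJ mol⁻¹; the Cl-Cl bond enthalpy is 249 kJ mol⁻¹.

ΔH ≈ −33 kJ

Bonds broken (reactants):
  Br-Br: 1 × 187 = 187
  C-C: 1 × 343 = 343
  C-H: 6 × 423 = 2538
  Σ(broken) = 3068 kJ
Bonds formed (products):
  C-Br: 1 × 285 = 285
  C-C: 1 × 343 = 343
  C-H: 5 × 423 = 2115
  H-Br: 1 × 358 = 358
  Σ(formed) = 3101 kJ
ΔH = Σ(broken) − Σ(formed) = 3068 − 3101 = −33 kJ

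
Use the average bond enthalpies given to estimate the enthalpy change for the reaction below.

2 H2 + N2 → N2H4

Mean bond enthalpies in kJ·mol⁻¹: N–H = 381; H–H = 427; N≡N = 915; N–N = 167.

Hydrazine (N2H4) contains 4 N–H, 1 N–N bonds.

ΔH ≈ +78 kJ

Bonds broken (reactants):
  H–H: 2 × 427 = 854
  N≡N: 1 × 915 = 915
  Σ(broken) = 1769 kJ
Bonds formed (products):
  N–H: 4 × 381 = 1524
  N–N: 1 × 167 = 167
  Σ(formed) = 1691 kJ
ΔH = Σ(broken) − Σ(formed) = 1769 − 1691 = +78 kJ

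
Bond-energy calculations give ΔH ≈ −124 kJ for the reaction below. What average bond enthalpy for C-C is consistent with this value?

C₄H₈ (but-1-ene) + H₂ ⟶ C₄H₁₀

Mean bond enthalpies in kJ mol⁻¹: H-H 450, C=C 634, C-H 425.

Let D be the C-C bond energy.
Σ(broken) = 2×D + 8×425 + 1×634 + 1×450 = 4484 + 2D
Σ(formed) = 3×D + 10×425 = 4250 + 3D
ΔH = Σ(broken) − Σ(formed) = (4484 + 2D) − (4250 + 3D) = +234 − D
Setting this equal to −124 kJ gives D = 358 kJ/mol.

D(C-C) ≈ 358 kJ/mol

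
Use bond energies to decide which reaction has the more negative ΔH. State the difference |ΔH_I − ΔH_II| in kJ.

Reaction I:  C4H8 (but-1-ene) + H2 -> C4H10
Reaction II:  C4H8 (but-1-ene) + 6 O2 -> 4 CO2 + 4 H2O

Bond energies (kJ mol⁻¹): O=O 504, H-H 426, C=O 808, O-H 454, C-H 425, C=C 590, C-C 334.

Reaction II, by 2246 kJ

Reaction I:
  Bonds broken (reactants):
    C-C: 2 × 334 = 668
    C-H: 8 × 425 = 3400
    C=C: 1 × 590 = 590
    H-H: 1 × 426 = 426
    Σ(broken) = 5084 kJ
  Bonds formed (products):
    C-C: 3 × 334 = 1002
    C-H: 10 × 425 = 4250
    Σ(formed) = 5252 kJ
  ΔH_I = 5084 − 5252 = −168 kJ
Reaction II:
  Bonds broken (reactants):
    C-C: 2 × 334 = 668
    C-H: 8 × 425 = 3400
    C=C: 1 × 590 = 590
    O=O: 6 × 504 = 3024
    Σ(broken) = 7682 kJ
  Bonds formed (products):
    C=O: 8 × 808 = 6464
    O-H: 8 × 454 = 3632
    Σ(formed) = 10096 kJ
  ΔH_II = 7682 − 10096 = −2414 kJ
ΔH_I − ΔH_II = +2246 kJ, so reaction II has the more negative ΔH; |ΔH_I − ΔH_II| = 2246 kJ.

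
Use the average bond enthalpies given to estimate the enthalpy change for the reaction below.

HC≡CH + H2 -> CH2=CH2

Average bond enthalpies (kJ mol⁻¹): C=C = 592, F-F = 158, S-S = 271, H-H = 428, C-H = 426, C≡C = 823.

Bonds broken (reactants):
  C≡C: 1 × 823 = 823
  C-H: 2 × 426 = 852
  H-H: 1 × 428 = 428
  Σ(broken) = 2103 kJ
Bonds formed (products):
  C-H: 4 × 426 = 1704
  C=C: 1 × 592 = 592
  Σ(formed) = 2296 kJ
ΔH = Σ(broken) − Σ(formed) = 2103 − 2296 = −193 kJ

ΔH ≈ −193 kJ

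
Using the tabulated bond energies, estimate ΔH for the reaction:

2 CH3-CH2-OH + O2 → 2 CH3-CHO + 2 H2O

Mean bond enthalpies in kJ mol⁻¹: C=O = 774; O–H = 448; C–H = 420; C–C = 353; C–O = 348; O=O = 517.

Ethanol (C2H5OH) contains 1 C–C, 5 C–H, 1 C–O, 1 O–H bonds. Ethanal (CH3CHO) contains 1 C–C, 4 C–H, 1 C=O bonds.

Bonds broken (reactants):
  C–C: 2 × 353 = 706
  C–H: 10 × 420 = 4200
  C–O: 2 × 348 = 696
  O–H: 2 × 448 = 896
  O=O: 1 × 517 = 517
  Σ(broken) = 7015 kJ
Bonds formed (products):
  C–C: 2 × 353 = 706
  C–H: 8 × 420 = 3360
  C=O: 2 × 774 = 1548
  O–H: 4 × 448 = 1792
  Σ(formed) = 7406 kJ
ΔH = Σ(broken) − Σ(formed) = 7015 − 7406 = −391 kJ

ΔH ≈ −391 kJ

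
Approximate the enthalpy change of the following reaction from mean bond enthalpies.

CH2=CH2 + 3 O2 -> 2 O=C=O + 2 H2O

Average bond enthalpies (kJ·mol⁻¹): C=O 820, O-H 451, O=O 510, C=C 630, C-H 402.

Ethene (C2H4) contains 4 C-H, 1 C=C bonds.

ΔH ≈ −1316 kJ

Bonds broken (reactants):
  C-H: 4 × 402 = 1608
  C=C: 1 × 630 = 630
  O=O: 3 × 510 = 1530
  Σ(broken) = 3768 kJ
Bonds formed (products):
  C=O: 4 × 820 = 3280
  O-H: 4 × 451 = 1804
  Σ(formed) = 5084 kJ
ΔH = Σ(broken) − Σ(formed) = 3768 − 5084 = −1316 kJ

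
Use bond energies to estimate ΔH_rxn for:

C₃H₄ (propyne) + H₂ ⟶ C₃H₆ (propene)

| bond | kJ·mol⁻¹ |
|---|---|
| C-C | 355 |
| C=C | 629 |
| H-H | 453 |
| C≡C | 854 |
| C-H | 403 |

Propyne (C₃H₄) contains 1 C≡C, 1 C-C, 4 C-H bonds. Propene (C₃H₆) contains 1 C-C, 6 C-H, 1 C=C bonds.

ΔH ≈ −128 kJ

Bonds broken (reactants):
  C≡C: 1 × 854 = 854
  C-C: 1 × 355 = 355
  C-H: 4 × 403 = 1612
  H-H: 1 × 453 = 453
  Σ(broken) = 3274 kJ
Bonds formed (products):
  C-C: 1 × 355 = 355
  C-H: 6 × 403 = 2418
  C=C: 1 × 629 = 629
  Σ(formed) = 3402 kJ
ΔH = Σ(broken) − Σ(formed) = 3274 − 3402 = −128 kJ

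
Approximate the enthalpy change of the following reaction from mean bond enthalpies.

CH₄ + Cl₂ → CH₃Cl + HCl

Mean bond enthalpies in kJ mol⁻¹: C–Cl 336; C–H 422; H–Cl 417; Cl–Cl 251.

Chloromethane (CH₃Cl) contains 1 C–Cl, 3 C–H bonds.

ΔH ≈ −80 kJ

Bonds broken (reactants):
  C–H: 4 × 422 = 1688
  Cl–Cl: 1 × 251 = 251
  Σ(broken) = 1939 kJ
Bonds formed (products):
  C–Cl: 1 × 336 = 336
  C–H: 3 × 422 = 1266
  H–Cl: 1 × 417 = 417
  Σ(formed) = 2019 kJ
ΔH = Σ(broken) − Σ(formed) = 1939 − 2019 = −80 kJ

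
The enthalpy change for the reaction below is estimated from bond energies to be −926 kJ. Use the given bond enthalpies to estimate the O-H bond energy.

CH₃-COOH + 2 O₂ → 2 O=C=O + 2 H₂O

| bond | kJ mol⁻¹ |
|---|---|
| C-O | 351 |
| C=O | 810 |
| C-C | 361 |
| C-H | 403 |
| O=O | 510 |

D(O-H) ≈ 479 kJ/mol

Let D be the O-H bond energy.
Σ(broken) = 1×361 + 3×403 + 1×351 + 1×810 + 1×D + 2×510 = 3751 + D
Σ(formed) = 4×810 + 4×D = 3240 + 4D
ΔH = Σ(broken) − Σ(formed) = (3751 + D) − (3240 + 4D) = +511 − 3D
Setting this equal to −926 kJ gives 3D = 1437, so D = 479 kJ/mol.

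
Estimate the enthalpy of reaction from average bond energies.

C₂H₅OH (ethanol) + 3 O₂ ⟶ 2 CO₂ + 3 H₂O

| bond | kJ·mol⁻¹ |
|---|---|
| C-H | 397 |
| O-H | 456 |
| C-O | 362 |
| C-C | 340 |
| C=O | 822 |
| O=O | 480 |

Bonds broken (reactants):
  C-C: 1 × 340 = 340
  C-H: 5 × 397 = 1985
  C-O: 1 × 362 = 362
  O-H: 1 × 456 = 456
  O=O: 3 × 480 = 1440
  Σ(broken) = 4583 kJ
Bonds formed (products):
  C=O: 4 × 822 = 3288
  O-H: 6 × 456 = 2736
  Σ(formed) = 6024 kJ
ΔH = Σ(broken) − Σ(formed) = 4583 − 6024 = −1441 kJ

ΔH ≈ −1441 kJ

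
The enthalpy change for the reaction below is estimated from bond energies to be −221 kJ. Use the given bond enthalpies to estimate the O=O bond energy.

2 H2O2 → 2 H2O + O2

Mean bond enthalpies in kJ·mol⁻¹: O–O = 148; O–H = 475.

Let D be the O=O bond energy.
Σ(broken) = 4×475 + 2×148 = 2196
Σ(formed) = 4×475 + 1×D = 1900 + D
ΔH = Σ(broken) − Σ(formed) = (2196) − (1900 + D) = +296 − D
Setting this equal to −221 kJ gives D = 517 kJ/mol.

D(O=O) ≈ 517 kJ/mol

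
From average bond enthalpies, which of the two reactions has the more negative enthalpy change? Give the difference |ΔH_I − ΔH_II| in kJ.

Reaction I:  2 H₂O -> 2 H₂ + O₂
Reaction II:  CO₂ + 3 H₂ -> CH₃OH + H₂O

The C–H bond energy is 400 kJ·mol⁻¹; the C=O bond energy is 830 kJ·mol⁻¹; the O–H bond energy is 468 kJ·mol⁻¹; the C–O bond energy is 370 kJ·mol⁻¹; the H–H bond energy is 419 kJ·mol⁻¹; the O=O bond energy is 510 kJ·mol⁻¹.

Reaction II, by 581 kJ

Reaction I:
  Bonds broken (reactants):
    O–H: 4 × 468 = 1872
    Σ(broken) = 1872 kJ
  Bonds formed (products):
    H–H: 2 × 419 = 838
    O=O: 1 × 510 = 510
    Σ(formed) = 1348 kJ
  ΔH_I = 1872 − 1348 = +524 kJ
Reaction II:
  Bonds broken (reactants):
    C=O: 2 × 830 = 1660
    H–H: 3 × 419 = 1257
    Σ(broken) = 2917 kJ
  Bonds formed (products):
    C–H: 3 × 400 = 1200
    C–O: 1 × 370 = 370
    O–H: 3 × 468 = 1404
    Σ(formed) = 2974 kJ
  ΔH_II = 2917 − 2974 = −57 kJ
ΔH_I − ΔH_II = +581 kJ, so reaction II has the more negative ΔH; |ΔH_I − ΔH_II| = 581 kJ.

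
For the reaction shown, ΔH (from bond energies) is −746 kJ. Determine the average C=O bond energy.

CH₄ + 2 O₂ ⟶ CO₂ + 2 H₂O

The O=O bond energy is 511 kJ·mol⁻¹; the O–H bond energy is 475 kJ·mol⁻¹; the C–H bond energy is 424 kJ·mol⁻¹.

Let D be the C=O bond energy.
Σ(broken) = 4×424 + 2×511 = 2718
Σ(formed) = 2×D + 4×475 = 1900 + 2D
ΔH = Σ(broken) − Σ(formed) = (2718) − (1900 + 2D) = +818 − 2D
Setting this equal to −746 kJ gives 2D = 1564, so D = 782 kJ/mol.

D(C=O) ≈ 782 kJ/mol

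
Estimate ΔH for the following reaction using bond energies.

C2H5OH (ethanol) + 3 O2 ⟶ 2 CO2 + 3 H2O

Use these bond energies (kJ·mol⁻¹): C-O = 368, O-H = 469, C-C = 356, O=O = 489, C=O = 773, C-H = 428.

Bonds broken (reactants):
  C-C: 1 × 356 = 356
  C-H: 5 × 428 = 2140
  C-O: 1 × 368 = 368
  O-H: 1 × 469 = 469
  O=O: 3 × 489 = 1467
  Σ(broken) = 4800 kJ
Bonds formed (products):
  C=O: 4 × 773 = 3092
  O-H: 6 × 469 = 2814
  Σ(formed) = 5906 kJ
ΔH = Σ(broken) − Σ(formed) = 4800 − 5906 = −1106 kJ

ΔH ≈ −1106 kJ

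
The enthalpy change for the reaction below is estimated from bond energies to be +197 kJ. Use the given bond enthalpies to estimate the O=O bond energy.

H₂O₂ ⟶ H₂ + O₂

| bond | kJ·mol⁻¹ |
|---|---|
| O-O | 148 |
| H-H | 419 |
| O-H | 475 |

Let D be the O=O bond energy.
Σ(broken) = 2×475 + 1×148 = 1098
Σ(formed) = 1×419 + 1×D = 419 + D
ΔH = Σ(broken) − Σ(formed) = (1098) − (419 + D) = +679 − D
Setting this equal to +197 kJ gives D = 482 kJ/mol.

D(O=O) ≈ 482 kJ/mol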